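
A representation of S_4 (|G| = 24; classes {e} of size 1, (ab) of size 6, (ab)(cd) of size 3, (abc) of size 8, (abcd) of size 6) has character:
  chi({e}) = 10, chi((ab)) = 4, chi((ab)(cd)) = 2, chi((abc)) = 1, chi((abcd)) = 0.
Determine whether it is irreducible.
Not irreducible (reducible): <chi, chi> = 9 > 1.

Details: <chi, chi> = (1/|G|) sum_C |C| * |chi(C)|^2 = (1/24)[1*|10|^2 + 6*|4|^2 + 3*|2|^2 + 8*|1|^2 + 6*|0|^2]
  = (1/24)[(100) + (96) + (12) + (8) + (0)] = 216/24 = 9.
A character is irreducible iff <chi, chi> = 1, so this representation is reducible.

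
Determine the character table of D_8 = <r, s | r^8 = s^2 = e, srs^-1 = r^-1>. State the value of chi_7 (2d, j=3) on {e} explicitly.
Conjugacy classes: {e} of size 1, {r^4} of size 1, {r^1, r^7} of size 2, {r^2, r^6} of size 2, {r^3, r^5} of size 2, {s, sr^2, ...} of size 4, {sr, sr^3, ...} of size 4.
Character table:
  irrep \ class              {e} (size 1)  {r^4} (size 1)  {r^1, r^7} (size 2)  {r^2, r^6} (size 2)  {r^3, r^5} (size 2)  {s, sr^2, ...} (size 4)  {sr, sr^3, ...} (size 4)
  chi_1 (triv)               1             1               1                    1                    1                    1                        1                       
  chi_2 (sign: r->1, s->-1)  1             1               1                    1                    1                    -1                       -1                      
  chi_3 (r->-1, s->1)        1             1               -1                   1                    -1                   1                        -1                      
  chi_4 (r->-1, s->-1)       1             1               -1                   1                    -1                   -1                       1                       
  chi_5 (2d, j=1)            2             -2              sqrt(2)              0                    -sqrt(2)             0                        0                       
  chi_6 (2d, j=2)            2             2               0                    -2                   0                    0                        0                       
  chi_7 (2d, j=3)            2             -2              -sqrt(2)             0                    sqrt(2)              0                        0                       

Spot check: chi_7 (2d, j=3) on {e} = 2.

Reasoning: D_8 has order 2*8 = 16 with 7 conjugacy classes, hence 7 irreducibles. Sum of squared dims 1 + 1 + 1 + 1 + 4 + 4 + 4 = 16 = |G|. Linear characters come from the abelianisation; the 2-dimensional irreps have character r^k -> 2*cos(2*pi*j*k/8), reflections -> 0.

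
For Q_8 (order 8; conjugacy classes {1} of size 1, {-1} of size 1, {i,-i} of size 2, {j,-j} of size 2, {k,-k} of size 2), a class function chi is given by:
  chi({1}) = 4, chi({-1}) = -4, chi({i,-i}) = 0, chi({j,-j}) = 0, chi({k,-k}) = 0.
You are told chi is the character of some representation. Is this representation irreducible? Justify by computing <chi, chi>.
Not irreducible (reducible): <chi, chi> = 4 > 1.

Working: <chi, chi> = (1/|G|) sum_C |C| * |chi(C)|^2 = (1/8)[1*|4|^2 + 1*|-4|^2 + 2*|0|^2 + 2*|0|^2 + 2*|0|^2]
  = (1/8)[(16) + (16) + (0) + (0) + (0)] = 32/8 = 4.
A character is irreducible iff <chi, chi> = 1, so this representation is reducible.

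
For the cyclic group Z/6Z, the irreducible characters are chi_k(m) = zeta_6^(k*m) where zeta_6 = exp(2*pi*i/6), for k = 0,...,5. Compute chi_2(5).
chi_2(5) = zeta_6^10 = exp(-2*I*pi/3)

Solution. chi_2(5) = zeta_6^(2*5) = zeta_6^10. Since zeta_6^6 = 1, this equals zeta_6^4 = exp(2*pi*i*4/6) = exp(-2*I*pi/3).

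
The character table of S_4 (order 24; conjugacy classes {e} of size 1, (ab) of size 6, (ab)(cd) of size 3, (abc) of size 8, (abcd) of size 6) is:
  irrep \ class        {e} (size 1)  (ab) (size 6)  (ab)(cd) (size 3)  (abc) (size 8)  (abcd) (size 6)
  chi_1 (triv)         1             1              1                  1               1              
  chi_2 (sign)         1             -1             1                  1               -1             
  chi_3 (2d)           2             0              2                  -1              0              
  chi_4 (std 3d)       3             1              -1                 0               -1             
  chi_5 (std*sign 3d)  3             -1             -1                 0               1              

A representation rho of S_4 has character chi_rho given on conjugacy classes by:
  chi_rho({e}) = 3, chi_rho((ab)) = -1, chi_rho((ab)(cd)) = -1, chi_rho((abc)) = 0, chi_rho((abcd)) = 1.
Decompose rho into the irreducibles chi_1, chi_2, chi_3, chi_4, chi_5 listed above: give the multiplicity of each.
Multiplicities: chi_1: 0, chi_2: 0, chi_3: 0, chi_4: 0, chi_5: 1.

Reasoning: Use <chi_rho, chi> = (1/|G|) sum_C |C| * chi_rho(C) * conj(chi(C)) with |G| = 24 for each irreducible chi in the table:
  <chi_rho, chi_1> = (1/24)[1*(3)*conj(1) + 6*(-1)*conj(1) + 3*(-1)*conj(1) + 8*(0)*conj(1) + 6*(1)*conj(1)]
      = (1/24)[(3) + (-6) + (-3) + (0) + (6)] = 0/24 = 0
  <chi_rho, chi_2> = (1/24)[1*(3)*conj(1) + 6*(-1)*conj(-1) + 3*(-1)*conj(1) + 8*(0)*conj(1) + 6*(1)*conj(-1)]
      = (1/24)[(3) + (6) + (-3) + (0) + (-6)] = 0/24 = 0
  <chi_rho, chi_3> = (1/24)[1*(3)*conj(2) + 6*(-1)*conj(0) + 3*(-1)*conj(2) + 8*(0)*conj(-1) + 6*(1)*conj(0)]
      = (1/24)[(6) + (0) + (-6) + (0) + (0)] = 0/24 = 0
  <chi_rho, chi_4> = (1/24)[1*(3)*conj(3) + 6*(-1)*conj(1) + 3*(-1)*conj(-1) + 8*(0)*conj(0) + 6*(1)*conj(-1)]
      = (1/24)[(9) + (-6) + (3) + (0) + (-6)] = 0/24 = 0
  <chi_rho, chi_5> = (1/24)[1*(3)*conj(3) + 6*(-1)*conj(-1) + 3*(-1)*conj(-1) + 8*(0)*conj(0) + 6*(1)*conj(1)]
      = (1/24)[(9) + (6) + (3) + (0) + (6)] = 24/24 = 1
Dimension check: dim(rho) = sum (mult * dim) = 0*1 + 0*1 + 0*2 + 0*3 + 1*3 = 3 = chi_rho(e) = 3.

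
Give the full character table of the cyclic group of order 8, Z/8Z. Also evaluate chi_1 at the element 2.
Character table of Z/8Z (irreps indexed chi_0,...,chi_7 with chi_k(m) = zeta_8^(k*m), zeta_8 = exp(2*pi*i/8)):
  irrep \ class  {0} (size 1)  {1} (size 1)    {2} (size 1)  {3} (size 1)    {4} (size 1)  {5} (size 1)    {6} (size 1)  {7} (size 1)  
  chi_0          1             1               1             1               1             1               1             1             
  chi_1          1             exp(I*pi/4)     I             exp(3*I*pi/4)   -1            exp(-3*I*pi/4)  -I            exp(-I*pi/4)  
  chi_2          1             I               -1            -I              1             I               -1            -I            
  chi_3          1             exp(3*I*pi/4)   -I            exp(I*pi/4)     -1            exp(-I*pi/4)    I             exp(-3*I*pi/4)
  chi_4          1             -1              1             -1              1             -1              1             -1            
  chi_5          1             exp(-3*I*pi/4)  I             exp(-I*pi/4)    -1            exp(I*pi/4)     -I            exp(3*I*pi/4) 
  chi_6          1             -I              -1            I               1             -I              -1            I             
  chi_7          1             exp(-I*pi/4)    -I            exp(-3*I*pi/4)  -1            exp(3*I*pi/4)   I             exp(I*pi/4)   

Spot check: chi_1(2) = zeta_8^(1*2) = zeta_8^2 = I.

Justification: Z/8Z is abelian, so all 8 irreducible complex representations are 1-dimensional. They are given by chi_k(m) = zeta_8^(k*m) for k = 0,...,7. Row orthogonality: sum_m chi_k(m) conj(chi_l(m)) = 8 * [k = l].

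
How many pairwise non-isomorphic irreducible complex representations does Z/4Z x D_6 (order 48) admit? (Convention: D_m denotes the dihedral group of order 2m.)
24

Proof sketch: The number of irreducible complex representations of a finite group equals its number of conjugacy classes. For a direct product, #classes(G x H) = #classes(G) * #classes(H). Z/4Z has 4 classes (abelian), D_6 has 6 classes, so 4 * 6 = 24, so Z/4Z x D_6 (order 48) has exactly 24 irreducible complex representations.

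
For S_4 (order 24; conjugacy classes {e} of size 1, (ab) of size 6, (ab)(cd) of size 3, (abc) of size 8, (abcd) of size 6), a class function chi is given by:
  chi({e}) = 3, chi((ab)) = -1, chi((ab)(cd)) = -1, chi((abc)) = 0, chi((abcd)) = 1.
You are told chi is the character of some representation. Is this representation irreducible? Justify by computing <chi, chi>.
Irreducible: <chi, chi> = 1.

Details: <chi, chi> = (1/|G|) sum_C |C| * |chi(C)|^2 = (1/24)[1*|3|^2 + 6*|-1|^2 + 3*|-1|^2 + 8*|0|^2 + 6*|1|^2]
  = (1/24)[(9) + (6) + (3) + (0) + (6)] = 24/24 = 1.
A character is irreducible iff <chi, chi> = 1, so this representation is irreducible.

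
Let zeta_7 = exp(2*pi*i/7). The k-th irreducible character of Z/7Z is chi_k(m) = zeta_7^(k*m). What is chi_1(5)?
chi_1(5) = zeta_7^5 = exp(-4*I*pi/7)

Explanation: chi_1(5) = zeta_7^(1*5) = zeta_7^5. Since zeta_7^7 = 1, this equals zeta_7^5 = exp(2*pi*i*5/7) = exp(-4*I*pi/7).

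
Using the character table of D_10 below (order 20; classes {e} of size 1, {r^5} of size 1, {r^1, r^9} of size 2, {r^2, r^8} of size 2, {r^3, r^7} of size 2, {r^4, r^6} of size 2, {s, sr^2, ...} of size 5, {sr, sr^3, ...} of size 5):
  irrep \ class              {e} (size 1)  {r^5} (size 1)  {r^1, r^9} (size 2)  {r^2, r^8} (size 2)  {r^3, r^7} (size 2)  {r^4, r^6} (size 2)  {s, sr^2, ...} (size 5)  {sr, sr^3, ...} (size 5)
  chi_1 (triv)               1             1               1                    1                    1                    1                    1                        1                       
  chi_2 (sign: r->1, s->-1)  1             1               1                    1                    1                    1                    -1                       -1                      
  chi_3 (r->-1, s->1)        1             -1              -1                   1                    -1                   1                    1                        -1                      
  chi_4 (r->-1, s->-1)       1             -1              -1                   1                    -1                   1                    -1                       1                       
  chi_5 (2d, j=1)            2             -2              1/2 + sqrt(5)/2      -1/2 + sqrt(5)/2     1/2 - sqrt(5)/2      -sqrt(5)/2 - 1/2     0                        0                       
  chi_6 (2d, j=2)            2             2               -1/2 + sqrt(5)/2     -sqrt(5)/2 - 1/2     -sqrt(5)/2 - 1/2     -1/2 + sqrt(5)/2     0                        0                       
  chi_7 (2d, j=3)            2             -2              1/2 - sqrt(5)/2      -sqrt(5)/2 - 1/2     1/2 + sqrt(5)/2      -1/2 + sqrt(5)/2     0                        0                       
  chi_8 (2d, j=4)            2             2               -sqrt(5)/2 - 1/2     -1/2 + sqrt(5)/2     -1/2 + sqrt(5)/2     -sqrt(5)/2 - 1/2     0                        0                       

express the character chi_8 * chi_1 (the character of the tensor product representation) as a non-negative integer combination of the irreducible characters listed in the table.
chi_8 tensor chi_1 = chi_8 (all other irreducibles have multiplicity 0).

Details: The character of a tensor product is the pointwise product (chi_8 * chi_1)(C) = chi_8(C) * chi_1(C):
  {e}: (2)*(1), {r^5}: (2)*(1), {r^1, r^9}: (-sqrt(5)/2 - 1/2)*(1), {r^2, r^8}: (-1/2 + sqrt(5)/2)*(1), {r^3, r^7}: (-1/2 + sqrt(5)/2)*(1), {r^4, r^6}: (-sqrt(5)/2 - 1/2)*(1), {s, sr^2, ...}: (0)*(1), {sr, sr^3, ...}: (0)*(1)
so (chi_8 * chi_1) takes values
  {e} -> 2, {r^5} -> 2, {r^1, r^9} -> -sqrt(5)/2 - 1/2, {r^2, r^8} -> -1/2 + sqrt(5)/2, {r^3, r^7} -> -1/2 + sqrt(5)/2, {r^4, r^6} -> -sqrt(5)/2 - 1/2, {s, sr^2, ...} -> 0, {sr, sr^3, ...} -> 0.
Now take the inner product of this character with each irreducible chi from the table, <chi_8*chi_1, chi> = (1/20) sum_C |C| (chi_8*chi_1)(C) conj(chi(C)):
  <chi_8*chi_1, chi_1> = (1/20)[1*(2)*conj(1) + 1*(2)*conj(1) + 2*(-sqrt(5)/2 - 1/2)*conj(1) + 2*(-1/2 + sqrt(5)/2)*conj(1) + 2*(-1/2 + sqrt(5)/2)*conj(1) + 2*(-sqrt(5)/2 - 1/2)*conj(1) + 5*(0)*conj(1) + 5*(0)*conj(1)]
      = (1/20)[(2) + (2) + (-sqrt(5) - 1) + (-1 + sqrt(5)) + (-1 + sqrt(5)) + (-sqrt(5) - 1) + (0) + (0)] = 0/20 = 0
  <chi_8*chi_1, chi_2> = (1/20)[1*(2)*conj(1) + 1*(2)*conj(1) + 2*(-sqrt(5)/2 - 1/2)*conj(1) + 2*(-1/2 + sqrt(5)/2)*conj(1) + 2*(-1/2 + sqrt(5)/2)*conj(1) + 2*(-sqrt(5)/2 - 1/2)*conj(1) + 5*(0)*conj(-1) + 5*(0)*conj(-1)]
      = (1/20)[(2) + (2) + (-sqrt(5) - 1) + (-1 + sqrt(5)) + (-1 + sqrt(5)) + (-sqrt(5) - 1) + (0) + (0)] = 0/20 = 0
  <chi_8*chi_1, chi_3> = (1/20)[1*(2)*conj(1) + 1*(2)*conj(-1) + 2*(-sqrt(5)/2 - 1/2)*conj(-1) + 2*(-1/2 + sqrt(5)/2)*conj(1) + 2*(-1/2 + sqrt(5)/2)*conj(-1) + 2*(-sqrt(5)/2 - 1/2)*conj(1) + 5*(0)*conj(1) + 5*(0)*conj(-1)]
      = (1/20)[(2) + (-2) + (1 + sqrt(5)) + (-1 + sqrt(5)) + (1 - sqrt(5)) + (-sqrt(5) - 1) + (0) + (0)] = 0/20 = 0
  <chi_8*chi_1, chi_4> = (1/20)[1*(2)*conj(1) + 1*(2)*conj(-1) + 2*(-sqrt(5)/2 - 1/2)*conj(-1) + 2*(-1/2 + sqrt(5)/2)*conj(1) + 2*(-1/2 + sqrt(5)/2)*conj(-1) + 2*(-sqrt(5)/2 - 1/2)*conj(1) + 5*(0)*conj(-1) + 5*(0)*conj(1)]
      = (1/20)[(2) + (-2) + (1 + sqrt(5)) + (-1 + sqrt(5)) + (1 - sqrt(5)) + (-sqrt(5) - 1) + (0) + (0)] = 0/20 = 0
  <chi_8*chi_1, chi_5> = (1/20)[1*(2)*conj(2) + 1*(2)*conj(-2) + 2*(-sqrt(5)/2 - 1/2)*conj(1/2 + sqrt(5)/2) + 2*(-1/2 + sqrt(5)/2)*conj(-1/2 + sqrt(5)/2) + 2*(-1/2 + sqrt(5)/2)*conj(1/2 - sqrt(5)/2) + 2*(-sqrt(5)/2 - 1/2)*conj(-sqrt(5)/2 - 1/2) + 5*(0)*conj(0) + 5*(0)*conj(0)]
      = (1/20)[(4) + (-4) + (-3 - sqrt(5)) + (3 - sqrt(5)) + (-3 + sqrt(5)) + (sqrt(5) + 3) + (0) + (0)] = 0/20 = 0
  <chi_8*chi_1, chi_6> = (1/20)[1*(2)*conj(2) + 1*(2)*conj(2) + 2*(-sqrt(5)/2 - 1/2)*conj(-1/2 + sqrt(5)/2) + 2*(-1/2 + sqrt(5)/2)*conj(-sqrt(5)/2 - 1/2) + 2*(-1/2 + sqrt(5)/2)*conj(-sqrt(5)/2 - 1/2) + 2*(-sqrt(5)/2 - 1/2)*conj(-1/2 + sqrt(5)/2) + 5*(0)*conj(0) + 5*(0)*conj(0)]
      = (1/20)[(4) + (4) + (-2) + (-2) + (-2) + (-2) + (0) + (0)] = 0/20 = 0
  <chi_8*chi_1, chi_7> = (1/20)[1*(2)*conj(2) + 1*(2)*conj(-2) + 2*(-sqrt(5)/2 - 1/2)*conj(1/2 - sqrt(5)/2) + 2*(-1/2 + sqrt(5)/2)*conj(-sqrt(5)/2 - 1/2) + 2*(-1/2 + sqrt(5)/2)*conj(1/2 + sqrt(5)/2) + 2*(-sqrt(5)/2 - 1/2)*conj(-1/2 + sqrt(5)/2) + 5*(0)*conj(0) + 5*(0)*conj(0)]
      = (1/20)[(4) + (-4) + (2) + (-2) + (2) + (-2) + (0) + (0)] = 0/20 = 0
  <chi_8*chi_1, chi_8> = (1/20)[1*(2)*conj(2) + 1*(2)*conj(2) + 2*(-sqrt(5)/2 - 1/2)*conj(-sqrt(5)/2 - 1/2) + 2*(-1/2 + sqrt(5)/2)*conj(-1/2 + sqrt(5)/2) + 2*(-1/2 + sqrt(5)/2)*conj(-1/2 + sqrt(5)/2) + 2*(-sqrt(5)/2 - 1/2)*conj(-sqrt(5)/2 - 1/2) + 5*(0)*conj(0) + 5*(0)*conj(0)]
      = (1/20)[(4) + (4) + (sqrt(5) + 3) + (3 - sqrt(5)) + (3 - sqrt(5)) + (sqrt(5) + 3) + (0) + (0)] = 20/20 = 1
Hence the multiplicities are chi_8: 1. Dimension check: dim(chi_8)*dim(chi_1) = 2*1 = 2 and sum (mult * dim) = 1*2 = 2.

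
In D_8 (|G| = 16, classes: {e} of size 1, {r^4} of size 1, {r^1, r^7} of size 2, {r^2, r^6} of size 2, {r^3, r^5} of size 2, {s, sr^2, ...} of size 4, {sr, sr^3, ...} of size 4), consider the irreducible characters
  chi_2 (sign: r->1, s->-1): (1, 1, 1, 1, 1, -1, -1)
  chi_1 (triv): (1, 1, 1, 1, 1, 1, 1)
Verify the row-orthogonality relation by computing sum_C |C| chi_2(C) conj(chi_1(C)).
Sum = 0; so <chi_2, chi_1> = 0 (distinct irreducibles are orthogonal).

Argument: Compute term by term over conjugacy classes (|C| * chi_2(C) * conj(chi_1(C))):
  1*(1)*conj(1) + 1*(1)*conj(1) + 2*(1)*conj(1) + 2*(1)*conj(1) + 2*(1)*conj(1) + 4*(-1)*conj(1) + 4*(-1)*conj(1)
  = (1) + (1) + (2) + (2) + (2) + (-4) + (-4)
  = 0.
Dividing by |G| = 16 gives 0/16 = 0, matching the row-orthogonality relation <chi_2, chi_1> = [chi_2 = chi_1].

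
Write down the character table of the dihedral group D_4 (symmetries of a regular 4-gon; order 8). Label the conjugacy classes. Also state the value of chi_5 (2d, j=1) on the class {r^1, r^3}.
Conjugacy classes: {e} of size 1, {r^2} of size 1, {r^1, r^3} of size 2, {s, sr^2, ...} of size 2, {sr, sr^3, ...} of size 2.
Character table:
  irrep \ class              {e} (size 1)  {r^2} (size 1)  {r^1, r^3} (size 2)  {s, sr^2, ...} (size 2)  {sr, sr^3, ...} (size 2)
  chi_1 (triv)               1             1               1                    1                        1                       
  chi_2 (sign: r->1, s->-1)  1             1               1                    -1                       -1                      
  chi_3 (r->-1, s->1)        1             1               -1                   1                        -1                      
  chi_4 (r->-1, s->-1)       1             1               -1                   -1                       1                       
  chi_5 (2d, j=1)            2             -2              0                    0                        0                       

Spot check: chi_5 (2d, j=1) on {r^1, r^3} = 0.

Argument: D_4 has order 2*4 = 8 with 5 conjugacy classes, hence 5 irreducibles. Sum of squared dims 1 + 1 + 1 + 1 + 4 = 8 = |G|. Linear characters come from the abelianisation; the 2-dimensional irreps have character r^k -> 2*cos(2*pi*j*k/4), reflections -> 0.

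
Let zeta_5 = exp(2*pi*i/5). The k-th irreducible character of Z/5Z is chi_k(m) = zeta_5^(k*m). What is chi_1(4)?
chi_1(4) = zeta_5^4 = exp(-2*I*pi/5)

Working: chi_1(4) = zeta_5^(1*4) = zeta_5^4. Since zeta_5^5 = 1, this equals zeta_5^4 = exp(2*pi*i*4/5) = exp(-2*I*pi/5).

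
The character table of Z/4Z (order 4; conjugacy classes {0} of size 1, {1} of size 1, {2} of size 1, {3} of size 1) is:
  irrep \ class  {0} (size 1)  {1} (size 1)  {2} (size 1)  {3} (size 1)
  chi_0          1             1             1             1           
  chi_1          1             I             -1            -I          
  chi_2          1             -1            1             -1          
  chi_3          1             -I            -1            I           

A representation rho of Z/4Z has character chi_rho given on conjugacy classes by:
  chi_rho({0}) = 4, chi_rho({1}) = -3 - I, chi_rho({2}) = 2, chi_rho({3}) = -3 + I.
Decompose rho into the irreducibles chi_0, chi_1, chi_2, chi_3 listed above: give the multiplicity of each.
Multiplicities: chi_0: 0, chi_1: 0, chi_2: 3, chi_3: 1.

Use <chi_rho, chi> = (1/|G|) sum_C |C| * chi_rho(C) * conj(chi(C)) with |G| = 4 for each irreducible chi in the table:
  <chi_rho, chi_0> = (1/4)[1*(4)*conj(1) + 1*(-3 - I)*conj(1) + 1*(2)*conj(1) + 1*(-3 + I)*conj(1)]
      = (1/4)[(4) + (-3 - I) + (2) + (-3 + I)] = 0/4 = 0
  <chi_rho, chi_1> = (1/4)[1*(4)*conj(1) + 1*(-3 - I)*conj(I) + 1*(2)*conj(-1) + 1*(-3 + I)*conj(-I)]
      = (1/4)[(4) + (-1 + 3*I) + (-2) + (-1 - 3*I)] = 0/4 = 0
  <chi_rho, chi_2> = (1/4)[1*(4)*conj(1) + 1*(-3 - I)*conj(-1) + 1*(2)*conj(1) + 1*(-3 + I)*conj(-1)]
      = (1/4)[(4) + (3 + I) + (2) + (3 - I)] = 12/4 = 3
  <chi_rho, chi_3> = (1/4)[1*(4)*conj(1) + 1*(-3 - I)*conj(-I) + 1*(2)*conj(-1) + 1*(-3 + I)*conj(I)]
      = (1/4)[(4) + (1 - 3*I) + (-2) + (1 + 3*I)] = 4/4 = 1
(Exp terms are combined using exp(i*s)*conj(exp(i*t)) = exp(i*(s-t)), and sums of them are collapsed using the identity that for every m > 1 the m distinct m-th roots of unity sum to 0, e.g. 1 + exp(2*I*pi/3) + exp(-2*I*pi/3) = 0.)
Dimension check: dim(rho) = sum (mult * dim) = 0*1 + 0*1 + 3*1 + 1*1 = 4 = chi_rho(e) = 4.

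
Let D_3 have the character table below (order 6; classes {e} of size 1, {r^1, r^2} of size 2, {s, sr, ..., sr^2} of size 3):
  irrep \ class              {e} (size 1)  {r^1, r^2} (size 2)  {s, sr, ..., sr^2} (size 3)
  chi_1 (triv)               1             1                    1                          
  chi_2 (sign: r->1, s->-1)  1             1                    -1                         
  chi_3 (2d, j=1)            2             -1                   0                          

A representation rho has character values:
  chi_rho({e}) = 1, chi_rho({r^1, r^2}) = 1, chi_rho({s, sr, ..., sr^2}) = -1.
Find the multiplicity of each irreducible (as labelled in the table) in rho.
Multiplicities: chi_1: 0, chi_2: 1, chi_3: 0.

Working: Use <chi_rho, chi> = (1/|G|) sum_C |C| * chi_rho(C) * conj(chi(C)) with |G| = 6 for each irreducible chi in the table:
  <chi_rho, chi_1> = (1/6)[1*(1)*conj(1) + 2*(1)*conj(1) + 3*(-1)*conj(1)]
      = (1/6)[(1) + (2) + (-3)] = 0/6 = 0
  <chi_rho, chi_2> = (1/6)[1*(1)*conj(1) + 2*(1)*conj(1) + 3*(-1)*conj(-1)]
      = (1/6)[(1) + (2) + (3)] = 6/6 = 1
  <chi_rho, chi_3> = (1/6)[1*(1)*conj(2) + 2*(1)*conj(-1) + 3*(-1)*conj(0)]
      = (1/6)[(2) + (-2) + (0)] = 0/6 = 0
Dimension check: dim(rho) = sum (mult * dim) = 0*1 + 1*1 + 0*2 = 1 = chi_rho(e) = 1.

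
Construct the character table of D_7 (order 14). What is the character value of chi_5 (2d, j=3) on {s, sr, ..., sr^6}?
Conjugacy classes: {e} of size 1, {r^1, r^6} of size 2, {r^2, r^5} of size 2, {r^3, r^4} of size 2, {s, sr, ..., sr^6} of size 7.
Character table:
  irrep \ class              {e} (size 1)  {r^1, r^6} (size 2)  {r^2, r^5} (size 2)  {r^3, r^4} (size 2)  {s, sr, ..., sr^6} (size 7)
  chi_1 (triv)               1             1                    1                    1                    1                          
  chi_2 (sign: r->1, s->-1)  1             1                    1                    1                    -1                         
  chi_3 (2d, j=1)            2             2*cos(2*pi/7)        -2*cos(3*pi/7)       -2*cos(pi/7)         0                          
  chi_4 (2d, j=2)            2             -2*cos(3*pi/7)       -2*cos(pi/7)         2*cos(2*pi/7)        0                          
  chi_5 (2d, j=3)            2             -2*cos(pi/7)         2*cos(2*pi/7)        -2*cos(3*pi/7)       0                          

Spot check: chi_5 (2d, j=3) on {s, sr, ..., sr^6} = 0.

Reasoning: D_7 has order 2*7 = 14 with 5 conjugacy classes, hence 5 irreducibles. Sum of squared dims 1 + 1 + 4 + 4 + 4 = 14 = |G|. Linear characters come from the abelianisation; the 2-dimensional irreps have character r^k -> 2*cos(2*pi*j*k/7), reflections -> 0.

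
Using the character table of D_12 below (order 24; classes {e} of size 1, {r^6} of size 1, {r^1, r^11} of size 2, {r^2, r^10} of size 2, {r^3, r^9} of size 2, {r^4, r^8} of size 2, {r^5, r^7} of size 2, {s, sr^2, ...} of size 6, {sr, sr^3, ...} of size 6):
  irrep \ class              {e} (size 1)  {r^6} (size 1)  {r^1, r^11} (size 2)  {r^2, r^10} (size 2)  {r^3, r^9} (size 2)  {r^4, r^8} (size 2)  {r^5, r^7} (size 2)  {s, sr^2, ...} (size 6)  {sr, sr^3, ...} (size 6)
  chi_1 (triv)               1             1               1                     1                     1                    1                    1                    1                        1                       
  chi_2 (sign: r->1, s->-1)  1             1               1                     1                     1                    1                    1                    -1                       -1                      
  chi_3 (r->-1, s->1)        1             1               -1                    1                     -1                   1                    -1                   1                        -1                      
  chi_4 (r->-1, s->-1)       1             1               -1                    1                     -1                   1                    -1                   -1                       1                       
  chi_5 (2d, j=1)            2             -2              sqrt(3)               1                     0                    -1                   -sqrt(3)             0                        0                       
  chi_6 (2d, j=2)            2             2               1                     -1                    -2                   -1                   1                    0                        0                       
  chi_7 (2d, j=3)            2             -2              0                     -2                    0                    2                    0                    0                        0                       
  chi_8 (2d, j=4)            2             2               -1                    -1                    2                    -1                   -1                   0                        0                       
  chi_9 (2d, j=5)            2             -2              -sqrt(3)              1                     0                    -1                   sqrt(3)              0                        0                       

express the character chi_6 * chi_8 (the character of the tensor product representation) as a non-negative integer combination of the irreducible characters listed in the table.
chi_6 tensor chi_8 = chi_3 + chi_4 + chi_6 (all other irreducibles have multiplicity 0).

Explanation: The character of a tensor product is the pointwise product (chi_6 * chi_8)(C) = chi_6(C) * chi_8(C):
  {e}: (2)*(2), {r^6}: (2)*(2), {r^1, r^11}: (1)*(-1), {r^2, r^10}: (-1)*(-1), {r^3, r^9}: (-2)*(2), {r^4, r^8}: (-1)*(-1), {r^5, r^7}: (1)*(-1), {s, sr^2, ...}: (0)*(0), {sr, sr^3, ...}: (0)*(0)
so (chi_6 * chi_8) takes values
  {e} -> 4, {r^6} -> 4, {r^1, r^11} -> -1, {r^2, r^10} -> 1, {r^3, r^9} -> -4, {r^4, r^8} -> 1, {r^5, r^7} -> -1, {s, sr^2, ...} -> 0, {sr, sr^3, ...} -> 0.
Now take the inner product of this character with each irreducible chi from the table, <chi_6*chi_8, chi> = (1/24) sum_C |C| (chi_6*chi_8)(C) conj(chi(C)):
  <chi_6*chi_8, chi_1> = (1/24)[1*(4)*conj(1) + 1*(4)*conj(1) + 2*(-1)*conj(1) + 2*(1)*conj(1) + 2*(-4)*conj(1) + 2*(1)*conj(1) + 2*(-1)*conj(1) + 6*(0)*conj(1) + 6*(0)*conj(1)]
      = (1/24)[(4) + (4) + (-2) + (2) + (-8) + (2) + (-2) + (0) + (0)] = 0/24 = 0
  <chi_6*chi_8, chi_2> = (1/24)[1*(4)*conj(1) + 1*(4)*conj(1) + 2*(-1)*conj(1) + 2*(1)*conj(1) + 2*(-4)*conj(1) + 2*(1)*conj(1) + 2*(-1)*conj(1) + 6*(0)*conj(-1) + 6*(0)*conj(-1)]
      = (1/24)[(4) + (4) + (-2) + (2) + (-8) + (2) + (-2) + (0) + (0)] = 0/24 = 0
  <chi_6*chi_8, chi_3> = (1/24)[1*(4)*conj(1) + 1*(4)*conj(1) + 2*(-1)*conj(-1) + 2*(1)*conj(1) + 2*(-4)*conj(-1) + 2*(1)*conj(1) + 2*(-1)*conj(-1) + 6*(0)*conj(1) + 6*(0)*conj(-1)]
      = (1/24)[(4) + (4) + (2) + (2) + (8) + (2) + (2) + (0) + (0)] = 24/24 = 1
  <chi_6*chi_8, chi_4> = (1/24)[1*(4)*conj(1) + 1*(4)*conj(1) + 2*(-1)*conj(-1) + 2*(1)*conj(1) + 2*(-4)*conj(-1) + 2*(1)*conj(1) + 2*(-1)*conj(-1) + 6*(0)*conj(-1) + 6*(0)*conj(1)]
      = (1/24)[(4) + (4) + (2) + (2) + (8) + (2) + (2) + (0) + (0)] = 24/24 = 1
  <chi_6*chi_8, chi_5> = (1/24)[1*(4)*conj(2) + 1*(4)*conj(-2) + 2*(-1)*conj(sqrt(3)) + 2*(1)*conj(1) + 2*(-4)*conj(0) + 2*(1)*conj(-1) + 2*(-1)*conj(-sqrt(3)) + 6*(0)*conj(0) + 6*(0)*conj(0)]
      = (1/24)[(8) + (-8) + (-2*sqrt(3)) + (2) + (0) + (-2) + (2*sqrt(3)) + (0) + (0)] = 0/24 = 0
  <chi_6*chi_8, chi_6> = (1/24)[1*(4)*conj(2) + 1*(4)*conj(2) + 2*(-1)*conj(1) + 2*(1)*conj(-1) + 2*(-4)*conj(-2) + 2*(1)*conj(-1) + 2*(-1)*conj(1) + 6*(0)*conj(0) + 6*(0)*conj(0)]
      = (1/24)[(8) + (8) + (-2) + (-2) + (16) + (-2) + (-2) + (0) + (0)] = 24/24 = 1
  <chi_6*chi_8, chi_7> = (1/24)[1*(4)*conj(2) + 1*(4)*conj(-2) + 2*(-1)*conj(0) + 2*(1)*conj(-2) + 2*(-4)*conj(0) + 2*(1)*conj(2) + 2*(-1)*conj(0) + 6*(0)*conj(0) + 6*(0)*conj(0)]
      = (1/24)[(8) + (-8) + (0) + (-4) + (0) + (4) + (0) + (0) + (0)] = 0/24 = 0
  <chi_6*chi_8, chi_8> = (1/24)[1*(4)*conj(2) + 1*(4)*conj(2) + 2*(-1)*conj(-1) + 2*(1)*conj(-1) + 2*(-4)*conj(2) + 2*(1)*conj(-1) + 2*(-1)*conj(-1) + 6*(0)*conj(0) + 6*(0)*conj(0)]
      = (1/24)[(8) + (8) + (2) + (-2) + (-16) + (-2) + (2) + (0) + (0)] = 0/24 = 0
  <chi_6*chi_8, chi_9> = (1/24)[1*(4)*conj(2) + 1*(4)*conj(-2) + 2*(-1)*conj(-sqrt(3)) + 2*(1)*conj(1) + 2*(-4)*conj(0) + 2*(1)*conj(-1) + 2*(-1)*conj(sqrt(3)) + 6*(0)*conj(0) + 6*(0)*conj(0)]
      = (1/24)[(8) + (-8) + (2*sqrt(3)) + (2) + (0) + (-2) + (-2*sqrt(3)) + (0) + (0)] = 0/24 = 0
Hence the multiplicities are chi_3: 1, chi_4: 1, chi_6: 1. Dimension check: dim(chi_6)*dim(chi_8) = 2*2 = 4 and sum (mult * dim) = 1*1 + 1*1 + 1*2 = 4.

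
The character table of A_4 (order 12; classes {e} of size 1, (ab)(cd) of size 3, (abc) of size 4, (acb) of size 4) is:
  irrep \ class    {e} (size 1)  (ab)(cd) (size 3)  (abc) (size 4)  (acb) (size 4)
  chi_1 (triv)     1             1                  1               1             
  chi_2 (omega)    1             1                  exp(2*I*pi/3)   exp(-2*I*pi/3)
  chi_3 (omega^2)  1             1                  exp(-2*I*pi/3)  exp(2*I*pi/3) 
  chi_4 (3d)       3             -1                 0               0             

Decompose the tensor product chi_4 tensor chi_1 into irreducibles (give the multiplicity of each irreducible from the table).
chi_4 tensor chi_1 = chi_4 (all other irreducibles have multiplicity 0).

Why: The character of a tensor product is the pointwise product (chi_4 * chi_1)(C) = chi_4(C) * chi_1(C):
  {e}: (3)*(1), (ab)(cd): (-1)*(1), (abc): (0)*(1), (acb): (0)*(1)
so (chi_4 * chi_1) takes values
  {e} -> 3, (ab)(cd) -> -1, (abc) -> 0, (acb) -> 0.
Now take the inner product of this character with each irreducible chi from the table, <chi_4*chi_1, chi> = (1/12) sum_C |C| (chi_4*chi_1)(C) conj(chi(C)):
  <chi_4*chi_1, chi_1> = (1/12)[1*(3)*conj(1) + 3*(-1)*conj(1) + 4*(0)*conj(1) + 4*(0)*conj(1)]
      = (1/12)[(3) + (-3) + (0) + (0)] = 0/12 = 0
  <chi_4*chi_1, chi_2> = (1/12)[1*(3)*conj(1) + 3*(-1)*conj(1) + 4*(0)*conj(exp(2*I*pi/3)) + 4*(0)*conj(exp(-2*I*pi/3))]
      = (1/12)[(3) + (-3) + (0) + (0)] = 0/12 = 0
  <chi_4*chi_1, chi_3> = (1/12)[1*(3)*conj(1) + 3*(-1)*conj(1) + 4*(0)*conj(exp(-2*I*pi/3)) + 4*(0)*conj(exp(2*I*pi/3))]
      = (1/12)[(3) + (-3) + (0) + (0)] = 0/12 = 0
  <chi_4*chi_1, chi_4> = (1/12)[1*(3)*conj(3) + 3*(-1)*conj(-1) + 4*(0)*conj(0) + 4*(0)*conj(0)]
      = (1/12)[(9) + (3) + (0) + (0)] = 12/12 = 1
(Exp terms are combined using exp(i*s)*conj(exp(i*t)) = exp(i*(s-t)), and sums of them are collapsed using the identity that for every m > 1 the m distinct m-th roots of unity sum to 0, e.g. 1 + exp(2*I*pi/3) + exp(-2*I*pi/3) = 0.)
Hence the multiplicities are chi_4: 1. Dimension check: dim(chi_4)*dim(chi_1) = 3*1 = 3 and sum (mult * dim) = 1*3 = 3.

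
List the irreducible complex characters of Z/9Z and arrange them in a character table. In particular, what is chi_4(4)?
Character table of Z/9Z (irreps indexed chi_0,...,chi_8 with chi_k(m) = zeta_9^(k*m), zeta_9 = exp(2*pi*i/9)):
  irrep \ class  {0} (size 1)  {1} (size 1)    {2} (size 1)    {3} (size 1)    {4} (size 1)    {5} (size 1)    {6} (size 1)    {7} (size 1)    {8} (size 1)  
  chi_0          1             1               1               1               1               1               1               1               1             
  chi_1          1             exp(2*I*pi/9)   exp(4*I*pi/9)   exp(2*I*pi/3)   exp(8*I*pi/9)   exp(-8*I*pi/9)  exp(-2*I*pi/3)  exp(-4*I*pi/9)  exp(-2*I*pi/9)
  chi_2          1             exp(4*I*pi/9)   exp(8*I*pi/9)   exp(-2*I*pi/3)  exp(-2*I*pi/9)  exp(2*I*pi/9)   exp(2*I*pi/3)   exp(-8*I*pi/9)  exp(-4*I*pi/9)
  chi_3          1             exp(2*I*pi/3)   exp(-2*I*pi/3)  1               exp(2*I*pi/3)   exp(-2*I*pi/3)  1               exp(2*I*pi/3)   exp(-2*I*pi/3)
  chi_4          1             exp(8*I*pi/9)   exp(-2*I*pi/9)  exp(2*I*pi/3)   exp(-4*I*pi/9)  exp(4*I*pi/9)   exp(-2*I*pi/3)  exp(2*I*pi/9)   exp(-8*I*pi/9)
  chi_5          1             exp(-8*I*pi/9)  exp(2*I*pi/9)   exp(-2*I*pi/3)  exp(4*I*pi/9)   exp(-4*I*pi/9)  exp(2*I*pi/3)   exp(-2*I*pi/9)  exp(8*I*pi/9) 
  chi_6          1             exp(-2*I*pi/3)  exp(2*I*pi/3)   1               exp(-2*I*pi/3)  exp(2*I*pi/3)   1               exp(-2*I*pi/3)  exp(2*I*pi/3) 
  chi_7          1             exp(-4*I*pi/9)  exp(-8*I*pi/9)  exp(2*I*pi/3)   exp(2*I*pi/9)   exp(-2*I*pi/9)  exp(-2*I*pi/3)  exp(8*I*pi/9)   exp(4*I*pi/9) 
  chi_8          1             exp(-2*I*pi/9)  exp(-4*I*pi/9)  exp(-2*I*pi/3)  exp(-8*I*pi/9)  exp(8*I*pi/9)   exp(2*I*pi/3)   exp(4*I*pi/9)   exp(2*I*pi/9) 

Spot check: chi_4(4) = zeta_9^(4*4) = zeta_9^16 = exp(-4*I*pi/9).

Argument: Z/9Z is abelian, so all 9 irreducible complex representations are 1-dimensional. They are given by chi_k(m) = zeta_9^(k*m) for k = 0,...,8. Row orthogonality: sum_m chi_k(m) conj(chi_l(m)) = 9 * [k = l].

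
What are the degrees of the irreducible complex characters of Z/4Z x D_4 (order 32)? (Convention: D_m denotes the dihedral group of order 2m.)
Dimensions: 1, 1, 1, 1, 1, 1, 1, 1, 1, 1, 1, 1, 1, 1, 1, 1, 2, 2, 2, 2

Explanation: There are 20 irreducibles (= number of conjugacy classes). Their dimensions d_i satisfy sum d_i^2 = |G| = 32: 1 + 1 + 1 + 1 + 1 + 1 + 1 + 1 + 1 + 1 + 1 + 1 + 1 + 1 + 1 + 1 + 4 + 4 + 4 + 4 = 32. (For the product with Z/4Z: each of the 4 1-dim characters of Z/4Z tensors with each irrep of D_4, giving 4 copies of each D_4-dimension.)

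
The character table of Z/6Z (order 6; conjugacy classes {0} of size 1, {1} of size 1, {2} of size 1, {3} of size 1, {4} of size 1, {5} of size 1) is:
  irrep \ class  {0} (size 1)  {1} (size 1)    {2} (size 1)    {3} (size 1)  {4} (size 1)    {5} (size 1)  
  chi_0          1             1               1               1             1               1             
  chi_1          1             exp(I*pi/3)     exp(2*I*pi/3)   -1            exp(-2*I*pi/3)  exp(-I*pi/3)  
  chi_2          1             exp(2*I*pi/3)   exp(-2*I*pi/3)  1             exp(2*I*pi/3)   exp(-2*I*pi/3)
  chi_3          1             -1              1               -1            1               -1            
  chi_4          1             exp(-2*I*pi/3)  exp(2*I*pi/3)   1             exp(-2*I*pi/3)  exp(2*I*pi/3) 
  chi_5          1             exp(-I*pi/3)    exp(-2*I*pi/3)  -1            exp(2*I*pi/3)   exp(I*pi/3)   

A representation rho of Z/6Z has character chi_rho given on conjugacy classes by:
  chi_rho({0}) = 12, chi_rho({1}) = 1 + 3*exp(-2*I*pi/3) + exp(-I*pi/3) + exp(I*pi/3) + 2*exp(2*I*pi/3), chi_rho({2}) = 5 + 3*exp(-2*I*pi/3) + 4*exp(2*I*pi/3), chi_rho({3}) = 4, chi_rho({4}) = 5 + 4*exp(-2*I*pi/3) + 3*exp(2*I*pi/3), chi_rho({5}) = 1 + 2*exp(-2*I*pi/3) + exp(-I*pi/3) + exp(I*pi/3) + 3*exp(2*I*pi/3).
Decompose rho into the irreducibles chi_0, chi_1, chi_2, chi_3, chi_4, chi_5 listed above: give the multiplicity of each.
Multiplicities: chi_0: 3, chi_1: 1, chi_2: 2, chi_3: 2, chi_4: 3, chi_5: 1.

Justification: Use <chi_rho, chi> = (1/|G|) sum_C |C| * chi_rho(C) * conj(chi(C)) with |G| = 6 for each irreducible chi in the table:
  <chi_rho, chi_0> = (1/6)[1*(12)*conj(1) + 1*(1 + 3*exp(-2*I*pi/3) + exp(-I*pi/3) + exp(I*pi/3) + 2*exp(2*I*pi/3))*conj(1) + 1*(5 + 3*exp(-2*I*pi/3) + 4*exp(2*I*pi/3))*conj(1) + 1*(4)*conj(1) + 1*(5 + 4*exp(-2*I*pi/3) + 3*exp(2*I*pi/3))*conj(1) + 1*(1 + 2*exp(-2*I*pi/3) + exp(-I*pi/3) + exp(I*pi/3) + 3*exp(2*I*pi/3))*conj(1)]
      = (1/6)[(12) + (1 + 3*exp(-2*I*pi/3) + exp(-I*pi/3) + exp(I*pi/3) + 2*exp(2*I*pi/3)) + (5 + 3*exp(-2*I*pi/3) + 4*exp(2*I*pi/3)) + (4) + (5 + 4*exp(-2*I*pi/3) + 3*exp(2*I*pi/3)) + (1 + 2*exp(-2*I*pi/3) + exp(-I*pi/3) + exp(I*pi/3) + 3*exp(2*I*pi/3))] = 18/6 = 3
  <chi_rho, chi_1> = (1/6)[1*(12)*conj(1) + 1*(1 + 3*exp(-2*I*pi/3) + exp(-I*pi/3) + exp(I*pi/3) + 2*exp(2*I*pi/3))*conj(exp(I*pi/3)) + 1*(5 + 3*exp(-2*I*pi/3) + 4*exp(2*I*pi/3))*conj(exp(2*I*pi/3)) + 1*(4)*conj(-1) + 1*(5 + 4*exp(-2*I*pi/3) + 3*exp(2*I*pi/3))*conj(exp(-2*I*pi/3)) + 1*(1 + 2*exp(-2*I*pi/3) + exp(-I*pi/3) + exp(I*pi/3) + 3*exp(2*I*pi/3))*conj(exp(-I*pi/3))]
      = (1/6)[(12) + (-1) + (4 + 5*exp(-2*I*pi/3) + 3*exp(2*I*pi/3)) + (-4) + (4 + 3*exp(-2*I*pi/3) + 5*exp(2*I*pi/3)) + (-1)] = 6/6 = 1
  <chi_rho, chi_2> = (1/6)[1*(12)*conj(1) + 1*(1 + 3*exp(-2*I*pi/3) + exp(-I*pi/3) + exp(I*pi/3) + 2*exp(2*I*pi/3))*conj(exp(2*I*pi/3)) + 1*(5 + 3*exp(-2*I*pi/3) + 4*exp(2*I*pi/3))*conj(exp(-2*I*pi/3)) + 1*(4)*conj(1) + 1*(5 + 4*exp(-2*I*pi/3) + 3*exp(2*I*pi/3))*conj(exp(2*I*pi/3)) + 1*(1 + 2*exp(-2*I*pi/3) + exp(-I*pi/3) + exp(I*pi/3) + 3*exp(2*I*pi/3))*conj(exp(-2*I*pi/3))]
      = (1/6)[(12) + (1 + exp(-2*I*pi/3) + exp(-I*pi/3) + 3*exp(2*I*pi/3)) + (3 + 4*exp(-2*I*pi/3) + 5*exp(2*I*pi/3)) + (4) + (3 + 5*exp(-2*I*pi/3) + 4*exp(2*I*pi/3)) + (1 + 3*exp(-2*I*pi/3) + exp(2*I*pi/3) + exp(I*pi/3))] = 12/6 = 2
  <chi_rho, chi_3> = (1/6)[1*(12)*conj(1) + 1*(1 + 3*exp(-2*I*pi/3) + exp(-I*pi/3) + exp(I*pi/3) + 2*exp(2*I*pi/3))*conj(-1) + 1*(5 + 3*exp(-2*I*pi/3) + 4*exp(2*I*pi/3))*conj(1) + 1*(4)*conj(-1) + 1*(5 + 4*exp(-2*I*pi/3) + 3*exp(2*I*pi/3))*conj(1) + 1*(1 + 2*exp(-2*I*pi/3) + exp(-I*pi/3) + exp(I*pi/3) + 3*exp(2*I*pi/3))*conj(-1)]
      = (1/6)[(12) + (-1 - 2*exp(2*I*pi/3) - exp(I*pi/3) - exp(-I*pi/3) - 3*exp(-2*I*pi/3)) + (5 + 3*exp(-2*I*pi/3) + 4*exp(2*I*pi/3)) + (-4) + (5 + 4*exp(-2*I*pi/3) + 3*exp(2*I*pi/3)) + (-1 - 3*exp(2*I*pi/3) - exp(I*pi/3) - exp(-I*pi/3) - 2*exp(-2*I*pi/3))] = 12/6 = 2
  <chi_rho, chi_4> = (1/6)[1*(12)*conj(1) + 1*(1 + 3*exp(-2*I*pi/3) + exp(-I*pi/3) + exp(I*pi/3) + 2*exp(2*I*pi/3))*conj(exp(-2*I*pi/3)) + 1*(5 + 3*exp(-2*I*pi/3) + 4*exp(2*I*pi/3))*conj(exp(2*I*pi/3)) + 1*(4)*conj(1) + 1*(5 + 4*exp(-2*I*pi/3) + 3*exp(2*I*pi/3))*conj(exp(-2*I*pi/3)) + 1*(1 + 2*exp(-2*I*pi/3) + exp(-I*pi/3) + exp(I*pi/3) + 3*exp(2*I*pi/3))*conj(exp(2*I*pi/3))]
      = (1/6)[(12) + (1) + (4 + 5*exp(-2*I*pi/3) + 3*exp(2*I*pi/3)) + (4) + (4 + 3*exp(-2*I*pi/3) + 5*exp(2*I*pi/3)) + (1)] = 18/6 = 3
  <chi_rho, chi_5> = (1/6)[1*(12)*conj(1) + 1*(1 + 3*exp(-2*I*pi/3) + exp(-I*pi/3) + exp(I*pi/3) + 2*exp(2*I*pi/3))*conj(exp(-I*pi/3)) + 1*(5 + 3*exp(-2*I*pi/3) + 4*exp(2*I*pi/3))*conj(exp(-2*I*pi/3)) + 1*(4)*conj(-1) + 1*(5 + 4*exp(-2*I*pi/3) + 3*exp(2*I*pi/3))*conj(exp(2*I*pi/3)) + 1*(1 + 2*exp(-2*I*pi/3) + exp(-I*pi/3) + exp(I*pi/3) + 3*exp(2*I*pi/3))*conj(exp(I*pi/3))]
      = (1/6)[(12) + (-1 + 3*exp(-I*pi/3) + exp(2*I*pi/3) + exp(I*pi/3)) + (3 + 4*exp(-2*I*pi/3) + 5*exp(2*I*pi/3)) + (-4) + (3 + 5*exp(-2*I*pi/3) + 4*exp(2*I*pi/3)) + (-1 + exp(-2*I*pi/3) + exp(-I*pi/3) + 3*exp(I*pi/3))] = 6/6 = 1
(Exp terms are combined using exp(i*s)*conj(exp(i*t)) = exp(i*(s-t)), and sums of them are collapsed using the identity that for every m > 1 the m distinct m-th roots of unity sum to 0, e.g. 1 + exp(2*I*pi/3) + exp(-2*I*pi/3) = 0.)
Dimension check: dim(rho) = sum (mult * dim) = 3*1 + 1*1 + 2*1 + 2*1 + 3*1 + 1*1 = 12 = chi_rho(e) = 12.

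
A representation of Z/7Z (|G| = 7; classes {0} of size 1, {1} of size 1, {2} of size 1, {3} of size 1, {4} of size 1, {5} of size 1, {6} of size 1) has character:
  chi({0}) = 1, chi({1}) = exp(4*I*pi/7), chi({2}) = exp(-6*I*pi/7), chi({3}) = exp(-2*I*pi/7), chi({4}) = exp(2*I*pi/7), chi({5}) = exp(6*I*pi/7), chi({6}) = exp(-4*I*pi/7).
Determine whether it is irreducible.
Irreducible: <chi, chi> = 1.

Justification: <chi, chi> = (1/|G|) sum_C |C| * |chi(C)|^2 = (1/7)[1*|1|^2 + 1*|exp(4*I*pi/7)|^2 + 1*|exp(-6*I*pi/7)|^2 + 1*|exp(-2*I*pi/7)|^2 + 1*|exp(2*I*pi/7)|^2 + 1*|exp(6*I*pi/7)|^2 + 1*|exp(-4*I*pi/7)|^2]
  = (1/7)[(1) + (1) + (1) + (1) + (1) + (1) + (1)] = 7/7 = 1.
(Exp terms are combined using exp(i*s)*conj(exp(i*t)) = exp(i*(s-t)), and sums of them are collapsed using the identity that for every m > 1 the m distinct m-th roots of unity sum to 0, e.g. 1 + exp(2*I*pi/3) + exp(-2*I*pi/3) = 0.)
A character is irreducible iff <chi, chi> = 1, so this representation is irreducible.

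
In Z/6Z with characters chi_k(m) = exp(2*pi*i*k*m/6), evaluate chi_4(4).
chi_4(4) = zeta_6^16 = exp(-2*I*pi/3)

Solution. chi_4(4) = zeta_6^(4*4) = zeta_6^16. Since zeta_6^6 = 1, this equals zeta_6^4 = exp(2*pi*i*4/6) = exp(-2*I*pi/3).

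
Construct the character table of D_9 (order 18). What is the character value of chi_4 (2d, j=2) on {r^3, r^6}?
Conjugacy classes: {e} of size 1, {r^1, r^8} of size 2, {r^2, r^7} of size 2, {r^3, r^6} of size 2, {r^4, r^5} of size 2, {s, sr, ..., sr^8} of size 9.
Character table:
  irrep \ class              {e} (size 1)  {r^1, r^8} (size 2)  {r^2, r^7} (size 2)  {r^3, r^6} (size 2)  {r^4, r^5} (size 2)  {s, sr, ..., sr^8} (size 9)
  chi_1 (triv)               1             1                    1                    1                    1                    1                          
  chi_2 (sign: r->1, s->-1)  1             1                    1                    1                    1                    -1                         
  chi_3 (2d, j=1)            2             2*cos(2*pi/9)        2*cos(4*pi/9)        -1                   -2*cos(pi/9)         0                          
  chi_4 (2d, j=2)            2             2*cos(4*pi/9)        -2*cos(pi/9)         -1                   2*cos(2*pi/9)        0                          
  chi_5 (2d, j=3)            2             -1                   -1                   2                    -1                   0                          
  chi_6 (2d, j=4)            2             -2*cos(pi/9)         2*cos(2*pi/9)        -1                   2*cos(4*pi/9)        0                          

Spot check: chi_4 (2d, j=2) on {r^3, r^6} = -1.

Details: D_9 has order 2*9 = 18 with 6 conjugacy classes, hence 6 irreducibles. Sum of squared dims 1 + 1 + 4 + 4 + 4 + 4 = 18 = |G|. Linear characters come from the abelianisation; the 2-dimensional irreps have character r^k -> 2*cos(2*pi*j*k/9), reflections -> 0.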